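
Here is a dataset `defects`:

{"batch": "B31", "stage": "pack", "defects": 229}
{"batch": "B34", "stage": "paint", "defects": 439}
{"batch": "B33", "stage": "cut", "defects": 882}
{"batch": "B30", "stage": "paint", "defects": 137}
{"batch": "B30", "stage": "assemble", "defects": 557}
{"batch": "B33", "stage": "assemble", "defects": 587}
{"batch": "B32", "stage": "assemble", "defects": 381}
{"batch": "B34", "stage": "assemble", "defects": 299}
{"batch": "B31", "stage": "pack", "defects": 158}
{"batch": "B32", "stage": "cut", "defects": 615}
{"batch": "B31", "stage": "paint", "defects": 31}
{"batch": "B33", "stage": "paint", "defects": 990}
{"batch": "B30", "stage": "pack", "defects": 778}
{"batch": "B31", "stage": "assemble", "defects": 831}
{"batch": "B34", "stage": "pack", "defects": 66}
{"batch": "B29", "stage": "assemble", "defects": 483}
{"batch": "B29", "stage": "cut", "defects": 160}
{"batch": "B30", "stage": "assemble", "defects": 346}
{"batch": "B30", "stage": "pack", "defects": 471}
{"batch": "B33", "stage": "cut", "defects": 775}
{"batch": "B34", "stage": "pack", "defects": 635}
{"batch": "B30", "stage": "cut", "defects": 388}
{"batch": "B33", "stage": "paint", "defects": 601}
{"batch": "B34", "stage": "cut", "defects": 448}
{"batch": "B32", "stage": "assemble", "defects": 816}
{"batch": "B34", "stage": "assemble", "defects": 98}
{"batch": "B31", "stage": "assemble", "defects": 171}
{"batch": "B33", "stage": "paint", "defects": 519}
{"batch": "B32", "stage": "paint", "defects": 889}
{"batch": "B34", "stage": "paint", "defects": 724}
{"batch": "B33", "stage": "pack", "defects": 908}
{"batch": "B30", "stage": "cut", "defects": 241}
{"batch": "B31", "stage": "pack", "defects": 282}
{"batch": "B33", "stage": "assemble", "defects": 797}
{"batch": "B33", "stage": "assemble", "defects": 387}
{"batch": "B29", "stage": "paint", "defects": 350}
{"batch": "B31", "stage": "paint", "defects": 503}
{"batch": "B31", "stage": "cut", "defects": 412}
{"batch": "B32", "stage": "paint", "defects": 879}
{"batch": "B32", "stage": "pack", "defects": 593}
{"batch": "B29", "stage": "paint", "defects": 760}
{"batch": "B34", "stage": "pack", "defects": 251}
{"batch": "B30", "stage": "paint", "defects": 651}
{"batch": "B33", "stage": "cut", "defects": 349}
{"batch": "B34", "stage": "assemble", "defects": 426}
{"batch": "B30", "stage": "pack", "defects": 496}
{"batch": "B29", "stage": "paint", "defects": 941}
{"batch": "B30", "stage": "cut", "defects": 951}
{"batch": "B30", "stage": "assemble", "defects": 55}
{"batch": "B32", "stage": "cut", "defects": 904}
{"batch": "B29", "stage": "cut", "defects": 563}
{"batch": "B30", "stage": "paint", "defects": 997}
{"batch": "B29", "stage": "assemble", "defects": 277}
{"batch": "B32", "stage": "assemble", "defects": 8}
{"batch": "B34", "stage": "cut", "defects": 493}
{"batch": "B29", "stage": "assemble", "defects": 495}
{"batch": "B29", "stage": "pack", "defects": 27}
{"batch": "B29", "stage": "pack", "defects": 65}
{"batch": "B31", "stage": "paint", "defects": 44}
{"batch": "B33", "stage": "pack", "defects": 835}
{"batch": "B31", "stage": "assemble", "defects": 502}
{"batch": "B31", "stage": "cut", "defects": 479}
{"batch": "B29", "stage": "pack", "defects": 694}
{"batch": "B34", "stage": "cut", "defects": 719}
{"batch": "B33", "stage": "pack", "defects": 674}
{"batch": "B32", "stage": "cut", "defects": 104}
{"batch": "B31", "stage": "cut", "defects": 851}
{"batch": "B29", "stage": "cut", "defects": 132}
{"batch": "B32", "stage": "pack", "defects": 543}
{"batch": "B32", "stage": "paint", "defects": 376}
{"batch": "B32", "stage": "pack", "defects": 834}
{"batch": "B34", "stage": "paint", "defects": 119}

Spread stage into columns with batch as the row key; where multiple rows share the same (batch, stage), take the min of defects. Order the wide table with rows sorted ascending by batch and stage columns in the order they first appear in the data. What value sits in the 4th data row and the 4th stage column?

With rows sorted ascending by batch, row 4 is batch=B32. stage columns in first-appearance order: pack, paint, cut, assemble; column 4 is assemble.
Long rows with batch=B32, stage=assemble: min(381, 816, 8) = 8.

8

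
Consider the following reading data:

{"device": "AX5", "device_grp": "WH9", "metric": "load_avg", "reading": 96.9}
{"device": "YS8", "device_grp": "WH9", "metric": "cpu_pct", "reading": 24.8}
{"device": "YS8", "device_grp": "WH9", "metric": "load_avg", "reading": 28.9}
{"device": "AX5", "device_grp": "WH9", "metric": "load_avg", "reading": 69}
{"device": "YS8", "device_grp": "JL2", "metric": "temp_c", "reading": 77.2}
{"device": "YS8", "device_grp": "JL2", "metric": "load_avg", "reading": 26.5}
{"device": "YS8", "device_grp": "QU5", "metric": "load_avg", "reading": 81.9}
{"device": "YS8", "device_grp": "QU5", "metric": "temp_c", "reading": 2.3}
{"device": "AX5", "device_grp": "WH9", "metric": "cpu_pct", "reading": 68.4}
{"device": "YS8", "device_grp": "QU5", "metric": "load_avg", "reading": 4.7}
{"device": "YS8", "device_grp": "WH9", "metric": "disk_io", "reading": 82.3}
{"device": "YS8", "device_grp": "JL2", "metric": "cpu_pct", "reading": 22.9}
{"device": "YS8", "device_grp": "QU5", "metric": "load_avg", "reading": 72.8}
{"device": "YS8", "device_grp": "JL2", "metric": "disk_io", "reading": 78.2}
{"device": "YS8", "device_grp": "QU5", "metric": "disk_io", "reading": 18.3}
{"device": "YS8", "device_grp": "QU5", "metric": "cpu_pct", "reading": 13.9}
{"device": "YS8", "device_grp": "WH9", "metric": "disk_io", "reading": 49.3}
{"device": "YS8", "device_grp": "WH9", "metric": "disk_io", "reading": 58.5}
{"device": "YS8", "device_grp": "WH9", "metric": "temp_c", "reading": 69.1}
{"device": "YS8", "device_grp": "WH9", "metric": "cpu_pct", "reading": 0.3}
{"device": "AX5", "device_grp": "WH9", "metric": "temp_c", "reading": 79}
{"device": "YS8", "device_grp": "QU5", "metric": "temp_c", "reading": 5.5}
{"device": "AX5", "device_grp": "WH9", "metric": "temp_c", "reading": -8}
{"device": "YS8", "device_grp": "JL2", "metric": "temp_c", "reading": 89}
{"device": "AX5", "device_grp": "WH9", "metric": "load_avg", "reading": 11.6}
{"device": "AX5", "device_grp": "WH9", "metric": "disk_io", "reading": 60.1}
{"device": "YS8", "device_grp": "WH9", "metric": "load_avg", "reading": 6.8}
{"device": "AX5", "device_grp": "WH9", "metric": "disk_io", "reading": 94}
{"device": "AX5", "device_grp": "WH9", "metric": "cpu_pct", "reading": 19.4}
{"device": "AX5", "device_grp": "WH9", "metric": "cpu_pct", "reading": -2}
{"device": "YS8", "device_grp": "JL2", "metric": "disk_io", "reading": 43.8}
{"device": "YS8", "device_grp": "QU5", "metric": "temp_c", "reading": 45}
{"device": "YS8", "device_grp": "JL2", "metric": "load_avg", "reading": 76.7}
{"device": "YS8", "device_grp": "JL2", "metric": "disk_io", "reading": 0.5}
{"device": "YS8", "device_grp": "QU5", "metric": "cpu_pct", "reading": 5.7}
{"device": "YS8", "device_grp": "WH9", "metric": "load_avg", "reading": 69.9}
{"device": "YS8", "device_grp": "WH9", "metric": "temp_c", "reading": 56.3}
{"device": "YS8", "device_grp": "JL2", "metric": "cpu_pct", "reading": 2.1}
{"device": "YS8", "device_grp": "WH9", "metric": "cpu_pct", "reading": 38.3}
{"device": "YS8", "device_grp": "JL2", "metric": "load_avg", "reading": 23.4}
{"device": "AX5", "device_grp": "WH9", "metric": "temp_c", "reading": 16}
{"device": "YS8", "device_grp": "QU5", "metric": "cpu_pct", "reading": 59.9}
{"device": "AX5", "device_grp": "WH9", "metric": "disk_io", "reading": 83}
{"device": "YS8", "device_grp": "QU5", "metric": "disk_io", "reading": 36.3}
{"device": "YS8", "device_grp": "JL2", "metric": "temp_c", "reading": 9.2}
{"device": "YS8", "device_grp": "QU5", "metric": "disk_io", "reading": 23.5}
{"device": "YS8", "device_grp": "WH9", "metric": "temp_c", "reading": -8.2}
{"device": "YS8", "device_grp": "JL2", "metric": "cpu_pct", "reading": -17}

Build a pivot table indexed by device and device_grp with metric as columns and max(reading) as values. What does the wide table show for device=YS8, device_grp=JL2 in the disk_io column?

78.2

Rows with device=YS8, device_grp=JL2 and metric=disk_io: reading values are 78.2, 43.8, 0.5.
max(78.2, 43.8, 0.5) = 78.2.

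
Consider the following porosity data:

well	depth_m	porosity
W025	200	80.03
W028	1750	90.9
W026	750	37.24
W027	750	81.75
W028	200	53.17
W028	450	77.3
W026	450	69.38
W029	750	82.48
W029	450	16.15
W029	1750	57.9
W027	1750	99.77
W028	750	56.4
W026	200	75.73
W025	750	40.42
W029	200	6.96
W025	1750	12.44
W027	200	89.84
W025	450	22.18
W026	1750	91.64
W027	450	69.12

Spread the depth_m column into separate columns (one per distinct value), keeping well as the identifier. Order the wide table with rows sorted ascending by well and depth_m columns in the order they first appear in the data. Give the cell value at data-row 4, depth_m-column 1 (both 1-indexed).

53.17

With rows sorted ascending by well, row 4 is well=W028. depth_m columns in first-appearance order: 200, 1750, 750, 450; column 1 is 200.
Long rows with well=W028, depth_m=200: porosity = 53.17.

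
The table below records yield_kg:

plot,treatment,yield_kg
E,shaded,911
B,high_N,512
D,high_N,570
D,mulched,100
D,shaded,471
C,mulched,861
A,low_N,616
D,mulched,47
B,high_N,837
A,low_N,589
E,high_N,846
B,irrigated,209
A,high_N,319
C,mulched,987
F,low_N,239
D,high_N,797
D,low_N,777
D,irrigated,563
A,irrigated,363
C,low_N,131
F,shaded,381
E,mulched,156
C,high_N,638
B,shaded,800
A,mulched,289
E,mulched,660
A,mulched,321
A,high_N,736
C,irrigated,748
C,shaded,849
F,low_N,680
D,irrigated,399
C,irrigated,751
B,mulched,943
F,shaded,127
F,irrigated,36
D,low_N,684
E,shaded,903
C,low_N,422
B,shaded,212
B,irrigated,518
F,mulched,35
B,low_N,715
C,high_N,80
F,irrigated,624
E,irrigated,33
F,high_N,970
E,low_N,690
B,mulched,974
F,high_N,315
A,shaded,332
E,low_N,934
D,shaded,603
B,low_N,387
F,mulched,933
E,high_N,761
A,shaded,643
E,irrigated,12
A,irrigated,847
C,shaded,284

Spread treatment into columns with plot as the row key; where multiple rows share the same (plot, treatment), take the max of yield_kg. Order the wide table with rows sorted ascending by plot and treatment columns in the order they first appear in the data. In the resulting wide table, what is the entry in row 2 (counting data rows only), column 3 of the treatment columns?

With rows sorted ascending by plot, row 2 is plot=B. treatment columns in first-appearance order: shaded, high_N, mulched, low_N, irrigated; column 3 is mulched.
Long rows with plot=B, treatment=mulched: max(943, 974) = 974.

974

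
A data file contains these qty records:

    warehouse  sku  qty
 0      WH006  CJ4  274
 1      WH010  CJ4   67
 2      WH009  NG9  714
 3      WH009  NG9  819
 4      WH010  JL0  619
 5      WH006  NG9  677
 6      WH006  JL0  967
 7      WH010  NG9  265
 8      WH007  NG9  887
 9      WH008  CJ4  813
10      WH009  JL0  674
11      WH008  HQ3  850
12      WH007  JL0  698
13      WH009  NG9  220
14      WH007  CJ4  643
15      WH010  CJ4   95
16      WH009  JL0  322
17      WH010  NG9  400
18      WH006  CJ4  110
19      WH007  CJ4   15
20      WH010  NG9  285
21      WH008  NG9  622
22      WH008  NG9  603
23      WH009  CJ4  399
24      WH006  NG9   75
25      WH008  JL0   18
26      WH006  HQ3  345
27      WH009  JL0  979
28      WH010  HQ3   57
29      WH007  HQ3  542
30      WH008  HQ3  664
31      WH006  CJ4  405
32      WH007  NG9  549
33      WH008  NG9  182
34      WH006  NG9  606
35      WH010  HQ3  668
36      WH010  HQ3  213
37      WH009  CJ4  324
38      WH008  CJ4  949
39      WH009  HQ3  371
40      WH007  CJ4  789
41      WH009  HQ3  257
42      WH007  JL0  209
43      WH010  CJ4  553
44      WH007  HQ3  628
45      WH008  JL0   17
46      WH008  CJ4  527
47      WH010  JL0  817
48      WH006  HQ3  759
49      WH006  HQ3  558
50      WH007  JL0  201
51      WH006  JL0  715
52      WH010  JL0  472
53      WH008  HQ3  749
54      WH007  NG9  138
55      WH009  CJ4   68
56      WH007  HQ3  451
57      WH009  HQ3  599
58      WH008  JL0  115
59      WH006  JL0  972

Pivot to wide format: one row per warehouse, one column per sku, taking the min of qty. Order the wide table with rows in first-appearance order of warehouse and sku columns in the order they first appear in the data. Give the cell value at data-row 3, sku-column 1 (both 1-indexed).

With rows in first-appearance order of warehouse, row 3 is warehouse=WH009. sku columns in first-appearance order: CJ4, NG9, JL0, HQ3; column 1 is CJ4.
Long rows with warehouse=WH009, sku=CJ4: min(399, 324, 68) = 68.

68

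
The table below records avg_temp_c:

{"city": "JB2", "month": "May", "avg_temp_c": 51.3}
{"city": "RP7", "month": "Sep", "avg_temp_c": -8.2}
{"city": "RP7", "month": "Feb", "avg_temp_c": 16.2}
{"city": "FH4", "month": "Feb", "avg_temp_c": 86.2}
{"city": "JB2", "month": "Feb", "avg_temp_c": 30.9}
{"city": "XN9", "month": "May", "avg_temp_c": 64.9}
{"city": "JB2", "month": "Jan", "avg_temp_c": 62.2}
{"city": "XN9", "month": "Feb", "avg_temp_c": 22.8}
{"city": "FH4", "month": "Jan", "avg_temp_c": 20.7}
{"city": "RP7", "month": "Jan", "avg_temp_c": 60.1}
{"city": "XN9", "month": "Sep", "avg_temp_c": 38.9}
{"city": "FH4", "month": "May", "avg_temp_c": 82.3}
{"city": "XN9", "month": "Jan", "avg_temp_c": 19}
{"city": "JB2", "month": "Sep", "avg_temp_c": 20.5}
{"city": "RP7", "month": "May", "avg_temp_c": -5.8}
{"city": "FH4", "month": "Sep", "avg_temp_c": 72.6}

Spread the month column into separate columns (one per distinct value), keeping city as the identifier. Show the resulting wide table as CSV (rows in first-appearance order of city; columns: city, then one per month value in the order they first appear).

Columns: city plus the 4 distinct month values (May, Sep, Feb, Jan).
For example, row JB2 column May takes avg_temp_c=51.3 from the long row (JB2, May).

city,May,Sep,Feb,Jan
JB2,51.3,20.5,30.9,62.2
RP7,-5.8,-8.2,16.2,60.1
FH4,82.3,72.6,86.2,20.7
XN9,64.9,38.9,22.8,19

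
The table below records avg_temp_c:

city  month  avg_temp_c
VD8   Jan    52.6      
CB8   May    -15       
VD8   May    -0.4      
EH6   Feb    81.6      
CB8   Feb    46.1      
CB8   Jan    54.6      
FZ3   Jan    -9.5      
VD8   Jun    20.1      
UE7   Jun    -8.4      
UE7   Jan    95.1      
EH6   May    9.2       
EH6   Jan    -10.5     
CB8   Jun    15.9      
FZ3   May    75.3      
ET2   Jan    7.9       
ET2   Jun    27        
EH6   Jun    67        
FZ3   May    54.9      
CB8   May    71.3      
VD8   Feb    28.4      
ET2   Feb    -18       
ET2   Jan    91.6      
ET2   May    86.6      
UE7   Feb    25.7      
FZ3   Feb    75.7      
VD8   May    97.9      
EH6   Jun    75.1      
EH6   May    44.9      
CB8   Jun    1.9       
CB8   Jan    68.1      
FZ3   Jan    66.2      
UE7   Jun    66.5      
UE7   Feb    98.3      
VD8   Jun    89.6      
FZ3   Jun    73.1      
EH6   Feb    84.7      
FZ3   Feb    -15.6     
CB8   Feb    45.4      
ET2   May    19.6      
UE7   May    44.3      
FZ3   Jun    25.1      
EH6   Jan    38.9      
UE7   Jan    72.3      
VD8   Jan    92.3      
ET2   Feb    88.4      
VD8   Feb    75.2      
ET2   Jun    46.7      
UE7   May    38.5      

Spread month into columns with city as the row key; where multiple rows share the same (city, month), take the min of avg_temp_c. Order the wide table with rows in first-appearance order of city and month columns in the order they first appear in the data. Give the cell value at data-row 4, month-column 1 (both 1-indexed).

-9.5

With rows in first-appearance order of city, row 4 is city=FZ3. month columns in first-appearance order: Jan, May, Feb, Jun; column 1 is Jan.
Long rows with city=FZ3, month=Jan: min(-9.5, 66.2) = -9.5.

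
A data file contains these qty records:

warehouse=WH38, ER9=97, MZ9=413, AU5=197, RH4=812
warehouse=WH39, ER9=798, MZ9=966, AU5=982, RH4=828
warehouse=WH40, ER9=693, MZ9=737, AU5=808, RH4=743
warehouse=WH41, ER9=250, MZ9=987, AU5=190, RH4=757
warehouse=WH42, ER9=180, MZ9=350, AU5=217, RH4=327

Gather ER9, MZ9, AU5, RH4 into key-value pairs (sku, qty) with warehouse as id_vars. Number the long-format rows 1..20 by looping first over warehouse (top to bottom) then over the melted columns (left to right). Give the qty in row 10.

20 rows total (5 × 4). Row 10: index ⌊(10-1)/4⌋ = 2 into warehouse → WH40; (10-1) mod 4 = 1 into the melted columns → MZ9.
So row 10 is (WH40, MZ9, 737); qty = 737.

737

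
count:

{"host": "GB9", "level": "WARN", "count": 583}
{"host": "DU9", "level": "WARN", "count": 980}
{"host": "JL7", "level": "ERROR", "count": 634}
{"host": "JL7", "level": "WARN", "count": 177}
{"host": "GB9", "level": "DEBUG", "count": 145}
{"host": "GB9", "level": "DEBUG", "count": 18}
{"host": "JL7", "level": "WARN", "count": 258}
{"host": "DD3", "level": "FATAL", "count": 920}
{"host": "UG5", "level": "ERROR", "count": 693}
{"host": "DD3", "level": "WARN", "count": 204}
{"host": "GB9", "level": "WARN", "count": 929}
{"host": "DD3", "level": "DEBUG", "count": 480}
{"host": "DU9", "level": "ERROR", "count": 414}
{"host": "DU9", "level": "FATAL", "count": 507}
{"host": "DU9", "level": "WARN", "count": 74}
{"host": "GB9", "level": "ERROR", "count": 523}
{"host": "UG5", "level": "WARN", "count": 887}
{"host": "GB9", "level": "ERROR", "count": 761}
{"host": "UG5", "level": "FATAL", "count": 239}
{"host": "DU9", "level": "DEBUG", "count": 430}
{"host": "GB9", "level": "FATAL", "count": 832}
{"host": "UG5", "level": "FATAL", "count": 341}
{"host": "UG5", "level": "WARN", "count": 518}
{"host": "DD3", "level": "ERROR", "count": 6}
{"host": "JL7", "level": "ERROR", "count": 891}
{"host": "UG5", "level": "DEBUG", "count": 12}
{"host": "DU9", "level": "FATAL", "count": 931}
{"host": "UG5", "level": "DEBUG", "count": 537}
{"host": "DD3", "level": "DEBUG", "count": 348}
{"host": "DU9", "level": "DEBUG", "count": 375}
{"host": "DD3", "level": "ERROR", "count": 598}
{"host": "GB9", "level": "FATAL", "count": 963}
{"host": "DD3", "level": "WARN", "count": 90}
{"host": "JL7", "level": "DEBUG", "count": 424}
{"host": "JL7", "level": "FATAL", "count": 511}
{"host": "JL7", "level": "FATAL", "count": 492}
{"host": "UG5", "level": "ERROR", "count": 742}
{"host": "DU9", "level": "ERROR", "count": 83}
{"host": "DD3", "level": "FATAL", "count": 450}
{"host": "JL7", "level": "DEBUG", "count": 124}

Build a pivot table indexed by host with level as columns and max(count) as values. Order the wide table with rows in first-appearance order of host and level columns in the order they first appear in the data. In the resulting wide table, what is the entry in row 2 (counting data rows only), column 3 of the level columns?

With rows in first-appearance order of host, row 2 is host=DU9. level columns in first-appearance order: WARN, ERROR, DEBUG, FATAL; column 3 is DEBUG.
Long rows with host=DU9, level=DEBUG: max(430, 375) = 430.

430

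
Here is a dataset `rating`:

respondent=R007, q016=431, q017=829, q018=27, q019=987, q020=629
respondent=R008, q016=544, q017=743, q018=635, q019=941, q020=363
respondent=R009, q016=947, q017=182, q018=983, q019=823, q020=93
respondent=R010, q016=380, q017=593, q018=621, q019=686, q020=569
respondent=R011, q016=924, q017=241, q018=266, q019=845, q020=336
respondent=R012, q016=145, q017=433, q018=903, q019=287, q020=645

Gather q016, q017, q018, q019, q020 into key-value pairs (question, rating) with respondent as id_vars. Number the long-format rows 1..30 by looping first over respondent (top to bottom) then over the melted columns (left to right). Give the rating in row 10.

363

30 rows total (6 × 5). Row 10: index ⌊(10-1)/5⌋ = 1 into respondent → R008; (10-1) mod 5 = 4 into the melted columns → q020.
So row 10 is (R008, q020, 363); rating = 363.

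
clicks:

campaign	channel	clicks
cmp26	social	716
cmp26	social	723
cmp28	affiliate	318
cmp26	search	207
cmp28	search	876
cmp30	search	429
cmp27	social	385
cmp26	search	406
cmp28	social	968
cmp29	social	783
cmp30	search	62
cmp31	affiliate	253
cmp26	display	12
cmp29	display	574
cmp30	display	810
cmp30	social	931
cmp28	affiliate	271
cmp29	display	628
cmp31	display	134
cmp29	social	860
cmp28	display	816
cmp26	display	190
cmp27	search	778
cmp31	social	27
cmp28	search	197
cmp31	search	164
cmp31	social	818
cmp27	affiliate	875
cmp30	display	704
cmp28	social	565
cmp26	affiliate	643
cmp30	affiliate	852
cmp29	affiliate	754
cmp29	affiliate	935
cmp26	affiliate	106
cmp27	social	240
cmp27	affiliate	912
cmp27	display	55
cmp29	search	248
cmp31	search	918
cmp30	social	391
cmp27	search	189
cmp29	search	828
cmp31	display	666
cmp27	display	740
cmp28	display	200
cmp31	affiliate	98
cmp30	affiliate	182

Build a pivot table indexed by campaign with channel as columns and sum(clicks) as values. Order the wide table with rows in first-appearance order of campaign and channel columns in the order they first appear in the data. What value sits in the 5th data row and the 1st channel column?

With rows in first-appearance order of campaign, row 5 is campaign=cmp29. channel columns in first-appearance order: social, affiliate, search, display; column 1 is social.
Long rows with campaign=cmp29, channel=social: 783 + 860 = 1643.

1643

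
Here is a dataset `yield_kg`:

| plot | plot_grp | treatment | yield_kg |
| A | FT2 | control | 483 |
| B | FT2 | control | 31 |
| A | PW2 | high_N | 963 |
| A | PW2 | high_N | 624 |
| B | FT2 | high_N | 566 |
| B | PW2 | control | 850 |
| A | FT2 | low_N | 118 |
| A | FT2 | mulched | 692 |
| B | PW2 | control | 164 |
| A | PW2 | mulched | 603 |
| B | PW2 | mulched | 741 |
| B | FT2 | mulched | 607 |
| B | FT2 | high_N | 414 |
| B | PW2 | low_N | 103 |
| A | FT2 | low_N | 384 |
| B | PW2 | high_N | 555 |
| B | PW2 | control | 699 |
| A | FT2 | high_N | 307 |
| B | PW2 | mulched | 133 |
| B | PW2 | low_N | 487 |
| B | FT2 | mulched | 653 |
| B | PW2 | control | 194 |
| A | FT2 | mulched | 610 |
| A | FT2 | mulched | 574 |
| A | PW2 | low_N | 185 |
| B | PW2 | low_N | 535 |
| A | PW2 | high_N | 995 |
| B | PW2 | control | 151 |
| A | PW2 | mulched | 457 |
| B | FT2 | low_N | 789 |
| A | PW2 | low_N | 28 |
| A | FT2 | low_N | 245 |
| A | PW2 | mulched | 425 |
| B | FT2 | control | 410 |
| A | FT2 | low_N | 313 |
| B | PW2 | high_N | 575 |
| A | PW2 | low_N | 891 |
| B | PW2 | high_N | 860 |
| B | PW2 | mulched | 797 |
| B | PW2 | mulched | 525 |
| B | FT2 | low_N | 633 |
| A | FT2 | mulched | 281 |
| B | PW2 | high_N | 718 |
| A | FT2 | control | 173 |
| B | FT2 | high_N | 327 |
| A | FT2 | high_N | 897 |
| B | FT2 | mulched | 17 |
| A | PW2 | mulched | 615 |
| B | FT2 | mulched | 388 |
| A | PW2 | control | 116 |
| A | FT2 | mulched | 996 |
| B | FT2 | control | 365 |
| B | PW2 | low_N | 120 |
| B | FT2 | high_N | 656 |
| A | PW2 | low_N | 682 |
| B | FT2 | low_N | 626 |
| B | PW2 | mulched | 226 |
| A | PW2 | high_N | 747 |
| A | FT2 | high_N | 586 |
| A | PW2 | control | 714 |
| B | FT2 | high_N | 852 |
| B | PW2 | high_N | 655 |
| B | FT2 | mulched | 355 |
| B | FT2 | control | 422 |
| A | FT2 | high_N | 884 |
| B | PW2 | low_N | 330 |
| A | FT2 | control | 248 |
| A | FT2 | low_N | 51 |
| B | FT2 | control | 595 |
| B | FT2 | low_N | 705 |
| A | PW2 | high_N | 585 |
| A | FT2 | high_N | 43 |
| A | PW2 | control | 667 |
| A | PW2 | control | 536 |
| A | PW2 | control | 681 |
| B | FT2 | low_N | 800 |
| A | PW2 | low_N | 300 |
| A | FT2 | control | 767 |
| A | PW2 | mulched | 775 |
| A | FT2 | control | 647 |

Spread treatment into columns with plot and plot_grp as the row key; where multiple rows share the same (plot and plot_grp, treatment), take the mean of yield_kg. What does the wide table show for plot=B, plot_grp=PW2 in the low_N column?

315

Rows with plot=B, plot_grp=PW2 and treatment=low_N: yield_kg values are 103, 487, 535, 120, 330.
(103 + 487 + 535 + 120 + 330) / 5 = 315.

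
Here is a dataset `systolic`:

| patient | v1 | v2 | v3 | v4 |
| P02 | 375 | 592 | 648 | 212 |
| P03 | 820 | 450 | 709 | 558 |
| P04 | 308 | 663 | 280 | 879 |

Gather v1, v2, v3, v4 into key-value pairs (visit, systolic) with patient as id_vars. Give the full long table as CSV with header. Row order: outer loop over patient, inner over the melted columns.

Each (patient, column) pair becomes one row: 3 × 4 = 12 rows.
For example, (P02, v1) → systolic=375.

patient,visit,systolic
P02,v1,375
P02,v2,592
P02,v3,648
P02,v4,212
P03,v1,820
P03,v2,450
P03,v3,709
P03,v4,558
P04,v1,308
P04,v2,663
P04,v3,280
P04,v4,879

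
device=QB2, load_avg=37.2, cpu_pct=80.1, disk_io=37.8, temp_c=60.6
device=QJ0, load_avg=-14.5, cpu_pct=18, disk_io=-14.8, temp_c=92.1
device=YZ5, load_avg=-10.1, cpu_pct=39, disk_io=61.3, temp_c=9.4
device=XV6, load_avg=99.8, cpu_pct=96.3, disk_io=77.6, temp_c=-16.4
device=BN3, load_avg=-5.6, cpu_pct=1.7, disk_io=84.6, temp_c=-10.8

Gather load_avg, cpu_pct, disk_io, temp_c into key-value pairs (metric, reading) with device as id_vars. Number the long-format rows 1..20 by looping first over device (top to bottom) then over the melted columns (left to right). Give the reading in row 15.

20 rows total (5 × 4). Row 15: index ⌊(15-1)/4⌋ = 3 into device → XV6; (15-1) mod 4 = 2 into the melted columns → disk_io.
So row 15 is (XV6, disk_io, 77.6); reading = 77.6.

77.6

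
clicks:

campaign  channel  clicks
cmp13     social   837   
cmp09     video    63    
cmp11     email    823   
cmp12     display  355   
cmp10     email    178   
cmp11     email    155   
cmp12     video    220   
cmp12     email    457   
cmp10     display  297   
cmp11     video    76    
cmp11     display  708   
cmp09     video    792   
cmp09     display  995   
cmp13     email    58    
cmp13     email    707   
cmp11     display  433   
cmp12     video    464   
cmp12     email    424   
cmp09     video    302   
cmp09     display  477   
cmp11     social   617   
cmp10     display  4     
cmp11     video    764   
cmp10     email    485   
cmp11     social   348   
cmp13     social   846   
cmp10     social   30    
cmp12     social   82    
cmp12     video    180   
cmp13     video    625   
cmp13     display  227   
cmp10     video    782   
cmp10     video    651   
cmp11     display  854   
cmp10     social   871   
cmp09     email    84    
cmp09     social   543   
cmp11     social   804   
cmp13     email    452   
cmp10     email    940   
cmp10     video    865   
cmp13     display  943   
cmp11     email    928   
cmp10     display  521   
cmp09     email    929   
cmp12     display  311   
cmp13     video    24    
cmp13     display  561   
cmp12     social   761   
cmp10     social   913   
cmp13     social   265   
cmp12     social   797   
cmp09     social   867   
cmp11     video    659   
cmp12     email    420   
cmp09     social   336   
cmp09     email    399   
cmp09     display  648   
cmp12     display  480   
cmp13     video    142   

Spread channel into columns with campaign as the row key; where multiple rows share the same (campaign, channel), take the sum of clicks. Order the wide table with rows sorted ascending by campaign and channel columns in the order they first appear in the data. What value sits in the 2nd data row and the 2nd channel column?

With rows sorted ascending by campaign, row 2 is campaign=cmp10. channel columns in first-appearance order: social, video, email, display; column 2 is video.
Long rows with campaign=cmp10, channel=video: 782 + 651 + 865 = 2298.

2298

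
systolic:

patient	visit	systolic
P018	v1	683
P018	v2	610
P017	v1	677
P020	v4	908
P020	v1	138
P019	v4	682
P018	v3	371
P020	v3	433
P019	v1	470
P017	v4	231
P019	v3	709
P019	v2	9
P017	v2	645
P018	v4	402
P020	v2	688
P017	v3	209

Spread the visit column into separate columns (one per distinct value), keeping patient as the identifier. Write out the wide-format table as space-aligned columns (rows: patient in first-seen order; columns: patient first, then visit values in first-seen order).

Columns: patient plus the 4 distinct visit values (v1, v2, v4, v3).
For example, row P018 column v1 takes systolic=683 from the long row (P018, v1).

patient  v1   v2   v4   v3 
P018     683  610  402  371
P017     677  645  231  209
P020     138  688  908  433
P019     470  9    682  709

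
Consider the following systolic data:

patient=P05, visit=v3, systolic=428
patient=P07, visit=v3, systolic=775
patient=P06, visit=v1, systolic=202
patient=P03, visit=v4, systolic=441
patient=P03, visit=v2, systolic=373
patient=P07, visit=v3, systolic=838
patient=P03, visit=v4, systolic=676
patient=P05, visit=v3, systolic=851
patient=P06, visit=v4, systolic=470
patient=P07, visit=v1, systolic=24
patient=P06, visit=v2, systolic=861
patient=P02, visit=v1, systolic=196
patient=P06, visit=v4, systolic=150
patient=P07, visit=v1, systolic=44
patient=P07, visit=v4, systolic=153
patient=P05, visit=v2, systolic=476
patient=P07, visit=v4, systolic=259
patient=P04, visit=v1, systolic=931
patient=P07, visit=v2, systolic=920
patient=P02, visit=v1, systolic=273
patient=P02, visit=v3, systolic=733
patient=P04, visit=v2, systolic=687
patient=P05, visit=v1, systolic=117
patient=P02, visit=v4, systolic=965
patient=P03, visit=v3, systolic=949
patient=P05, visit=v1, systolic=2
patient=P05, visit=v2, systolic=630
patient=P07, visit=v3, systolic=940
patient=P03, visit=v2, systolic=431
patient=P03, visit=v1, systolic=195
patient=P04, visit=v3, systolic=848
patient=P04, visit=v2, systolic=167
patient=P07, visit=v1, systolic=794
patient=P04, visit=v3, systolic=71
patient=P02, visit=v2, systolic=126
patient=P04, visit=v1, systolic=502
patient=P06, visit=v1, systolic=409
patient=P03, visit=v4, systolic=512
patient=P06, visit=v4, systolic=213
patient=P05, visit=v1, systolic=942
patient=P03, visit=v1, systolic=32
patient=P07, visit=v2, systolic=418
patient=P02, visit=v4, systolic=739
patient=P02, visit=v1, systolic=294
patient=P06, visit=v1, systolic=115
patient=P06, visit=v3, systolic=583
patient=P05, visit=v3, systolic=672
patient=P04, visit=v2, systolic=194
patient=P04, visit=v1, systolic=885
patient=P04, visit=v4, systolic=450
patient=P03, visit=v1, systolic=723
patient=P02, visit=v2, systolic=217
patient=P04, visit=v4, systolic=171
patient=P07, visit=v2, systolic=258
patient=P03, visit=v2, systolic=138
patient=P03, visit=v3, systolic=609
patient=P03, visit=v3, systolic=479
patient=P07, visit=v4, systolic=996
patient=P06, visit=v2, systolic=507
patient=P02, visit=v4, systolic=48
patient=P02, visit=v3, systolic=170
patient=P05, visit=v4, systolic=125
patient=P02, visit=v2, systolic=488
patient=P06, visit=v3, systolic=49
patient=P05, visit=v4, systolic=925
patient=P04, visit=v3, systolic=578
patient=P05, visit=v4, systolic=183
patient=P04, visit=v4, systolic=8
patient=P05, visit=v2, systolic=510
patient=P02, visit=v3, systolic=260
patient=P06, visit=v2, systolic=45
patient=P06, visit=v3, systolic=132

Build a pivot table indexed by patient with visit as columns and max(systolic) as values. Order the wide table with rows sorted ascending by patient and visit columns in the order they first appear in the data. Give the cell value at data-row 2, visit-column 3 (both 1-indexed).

With rows sorted ascending by patient, row 2 is patient=P03. visit columns in first-appearance order: v3, v1, v4, v2; column 3 is v4.
Long rows with patient=P03, visit=v4: max(441, 676, 512) = 676.

676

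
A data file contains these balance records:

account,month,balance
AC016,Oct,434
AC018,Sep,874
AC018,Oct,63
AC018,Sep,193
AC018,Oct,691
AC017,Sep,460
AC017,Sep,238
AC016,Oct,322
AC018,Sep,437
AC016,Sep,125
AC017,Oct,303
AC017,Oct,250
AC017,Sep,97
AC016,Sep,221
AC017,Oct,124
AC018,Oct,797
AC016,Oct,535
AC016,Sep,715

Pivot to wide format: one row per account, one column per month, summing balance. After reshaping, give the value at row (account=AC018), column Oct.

1551

Rows with account=AC018 and month=Oct: balance values are 63, 691, 797.
63 + 691 + 797 = 1551.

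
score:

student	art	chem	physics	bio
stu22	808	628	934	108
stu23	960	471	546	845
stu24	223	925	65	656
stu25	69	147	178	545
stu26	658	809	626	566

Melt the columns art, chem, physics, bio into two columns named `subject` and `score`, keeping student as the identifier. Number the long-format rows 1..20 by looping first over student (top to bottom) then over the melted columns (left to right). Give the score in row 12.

656

20 rows total (5 × 4). Row 12: index ⌊(12-1)/4⌋ = 2 into student → stu24; (12-1) mod 4 = 3 into the melted columns → bio.
So row 12 is (stu24, bio, 656); score = 656.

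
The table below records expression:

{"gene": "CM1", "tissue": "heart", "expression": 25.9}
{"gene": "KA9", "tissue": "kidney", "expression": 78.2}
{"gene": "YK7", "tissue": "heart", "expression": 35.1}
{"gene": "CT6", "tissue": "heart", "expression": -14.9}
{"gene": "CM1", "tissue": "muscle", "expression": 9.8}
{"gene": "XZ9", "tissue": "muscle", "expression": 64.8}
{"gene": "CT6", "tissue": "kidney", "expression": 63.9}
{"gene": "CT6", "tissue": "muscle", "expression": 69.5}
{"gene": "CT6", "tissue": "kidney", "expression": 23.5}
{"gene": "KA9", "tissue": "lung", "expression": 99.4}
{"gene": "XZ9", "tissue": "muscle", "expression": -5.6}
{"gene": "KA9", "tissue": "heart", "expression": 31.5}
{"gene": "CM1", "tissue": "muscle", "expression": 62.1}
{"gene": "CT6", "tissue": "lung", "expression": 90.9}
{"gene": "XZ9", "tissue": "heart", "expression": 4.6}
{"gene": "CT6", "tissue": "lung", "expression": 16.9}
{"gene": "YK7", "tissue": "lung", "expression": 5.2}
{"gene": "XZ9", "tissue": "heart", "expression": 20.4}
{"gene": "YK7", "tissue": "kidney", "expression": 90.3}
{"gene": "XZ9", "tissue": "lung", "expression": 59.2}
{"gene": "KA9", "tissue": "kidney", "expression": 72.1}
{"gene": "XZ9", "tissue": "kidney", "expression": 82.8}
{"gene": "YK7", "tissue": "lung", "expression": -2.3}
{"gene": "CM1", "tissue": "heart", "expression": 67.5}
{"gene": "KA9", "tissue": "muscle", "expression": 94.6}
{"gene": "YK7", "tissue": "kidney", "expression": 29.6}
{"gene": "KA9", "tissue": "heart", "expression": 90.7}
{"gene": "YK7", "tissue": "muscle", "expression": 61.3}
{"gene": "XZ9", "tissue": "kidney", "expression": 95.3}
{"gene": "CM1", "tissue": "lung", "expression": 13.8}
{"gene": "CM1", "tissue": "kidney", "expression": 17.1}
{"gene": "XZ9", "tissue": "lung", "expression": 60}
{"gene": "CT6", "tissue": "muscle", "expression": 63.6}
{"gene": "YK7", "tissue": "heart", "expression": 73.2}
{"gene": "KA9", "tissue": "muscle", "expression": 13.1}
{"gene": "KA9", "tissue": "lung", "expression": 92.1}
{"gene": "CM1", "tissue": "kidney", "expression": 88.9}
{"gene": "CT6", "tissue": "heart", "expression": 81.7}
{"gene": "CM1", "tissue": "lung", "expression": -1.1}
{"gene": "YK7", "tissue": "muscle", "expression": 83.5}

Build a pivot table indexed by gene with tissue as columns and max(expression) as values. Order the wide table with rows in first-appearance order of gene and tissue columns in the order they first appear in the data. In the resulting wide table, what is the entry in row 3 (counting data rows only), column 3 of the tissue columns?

With rows in first-appearance order of gene, row 3 is gene=YK7. tissue columns in first-appearance order: heart, kidney, muscle, lung; column 3 is muscle.
Long rows with gene=YK7, tissue=muscle: max(61.3, 83.5) = 83.5.

83.5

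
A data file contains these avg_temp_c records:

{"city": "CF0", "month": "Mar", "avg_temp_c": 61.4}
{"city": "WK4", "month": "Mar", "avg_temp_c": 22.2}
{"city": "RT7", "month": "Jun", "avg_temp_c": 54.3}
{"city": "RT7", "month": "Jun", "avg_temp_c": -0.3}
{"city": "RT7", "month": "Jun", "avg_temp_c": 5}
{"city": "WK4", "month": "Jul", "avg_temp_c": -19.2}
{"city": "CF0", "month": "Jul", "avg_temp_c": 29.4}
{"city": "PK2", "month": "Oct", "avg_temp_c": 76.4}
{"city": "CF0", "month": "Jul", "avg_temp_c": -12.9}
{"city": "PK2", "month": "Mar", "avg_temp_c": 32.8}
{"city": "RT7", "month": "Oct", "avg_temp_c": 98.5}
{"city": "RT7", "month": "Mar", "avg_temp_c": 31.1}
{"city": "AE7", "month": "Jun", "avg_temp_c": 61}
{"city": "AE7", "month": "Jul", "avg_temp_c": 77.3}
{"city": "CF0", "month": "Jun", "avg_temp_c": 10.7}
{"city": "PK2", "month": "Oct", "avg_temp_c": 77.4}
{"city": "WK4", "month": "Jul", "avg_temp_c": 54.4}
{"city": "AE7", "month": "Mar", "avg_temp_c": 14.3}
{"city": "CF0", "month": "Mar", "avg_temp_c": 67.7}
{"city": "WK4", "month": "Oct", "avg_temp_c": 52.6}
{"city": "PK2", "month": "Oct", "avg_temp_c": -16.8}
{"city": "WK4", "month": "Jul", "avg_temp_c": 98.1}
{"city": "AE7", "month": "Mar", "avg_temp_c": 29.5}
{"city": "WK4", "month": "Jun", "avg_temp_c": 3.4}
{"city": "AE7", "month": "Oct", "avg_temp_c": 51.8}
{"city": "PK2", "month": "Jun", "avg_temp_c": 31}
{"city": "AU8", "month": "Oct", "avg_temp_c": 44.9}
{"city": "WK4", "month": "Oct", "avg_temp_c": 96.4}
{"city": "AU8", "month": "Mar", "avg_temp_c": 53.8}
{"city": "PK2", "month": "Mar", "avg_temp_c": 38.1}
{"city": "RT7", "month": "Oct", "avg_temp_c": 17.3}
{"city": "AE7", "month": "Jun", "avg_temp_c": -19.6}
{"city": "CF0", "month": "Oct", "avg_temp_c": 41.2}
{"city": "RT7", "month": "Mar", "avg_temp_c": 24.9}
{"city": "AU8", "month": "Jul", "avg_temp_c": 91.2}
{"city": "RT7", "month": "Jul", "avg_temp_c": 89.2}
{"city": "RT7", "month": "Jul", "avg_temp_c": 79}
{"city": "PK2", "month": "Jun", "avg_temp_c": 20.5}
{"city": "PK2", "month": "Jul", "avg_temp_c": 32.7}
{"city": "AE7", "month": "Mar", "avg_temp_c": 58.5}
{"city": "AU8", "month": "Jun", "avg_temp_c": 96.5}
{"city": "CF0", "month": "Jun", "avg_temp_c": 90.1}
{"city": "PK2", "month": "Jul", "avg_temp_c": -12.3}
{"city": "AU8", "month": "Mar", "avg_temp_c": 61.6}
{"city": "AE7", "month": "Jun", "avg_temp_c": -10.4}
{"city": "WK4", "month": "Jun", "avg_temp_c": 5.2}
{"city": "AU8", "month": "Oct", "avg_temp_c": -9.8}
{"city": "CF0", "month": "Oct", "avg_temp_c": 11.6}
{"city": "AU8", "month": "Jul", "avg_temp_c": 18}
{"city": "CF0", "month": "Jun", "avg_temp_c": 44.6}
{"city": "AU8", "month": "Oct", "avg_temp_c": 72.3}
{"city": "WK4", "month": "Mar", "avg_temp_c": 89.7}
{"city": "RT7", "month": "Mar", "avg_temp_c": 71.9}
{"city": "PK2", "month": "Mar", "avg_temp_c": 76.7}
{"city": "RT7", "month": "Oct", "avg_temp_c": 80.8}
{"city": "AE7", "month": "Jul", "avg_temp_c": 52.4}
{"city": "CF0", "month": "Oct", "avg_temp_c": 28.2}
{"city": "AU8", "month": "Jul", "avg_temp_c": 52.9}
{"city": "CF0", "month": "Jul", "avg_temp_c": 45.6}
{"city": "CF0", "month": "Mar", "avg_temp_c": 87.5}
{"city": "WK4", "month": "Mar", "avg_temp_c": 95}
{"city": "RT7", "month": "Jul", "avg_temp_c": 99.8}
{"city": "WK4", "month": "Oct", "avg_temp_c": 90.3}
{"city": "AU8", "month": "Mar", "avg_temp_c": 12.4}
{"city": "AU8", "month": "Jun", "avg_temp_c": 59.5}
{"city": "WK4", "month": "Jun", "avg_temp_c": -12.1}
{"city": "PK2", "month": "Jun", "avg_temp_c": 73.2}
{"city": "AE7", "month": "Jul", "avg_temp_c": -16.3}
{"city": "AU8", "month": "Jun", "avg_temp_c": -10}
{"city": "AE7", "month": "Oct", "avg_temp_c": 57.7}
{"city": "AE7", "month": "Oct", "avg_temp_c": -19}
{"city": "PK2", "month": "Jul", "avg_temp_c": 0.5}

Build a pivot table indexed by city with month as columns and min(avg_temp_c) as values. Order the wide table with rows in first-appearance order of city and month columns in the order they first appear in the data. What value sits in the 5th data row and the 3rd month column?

With rows in first-appearance order of city, row 5 is city=AE7. month columns in first-appearance order: Mar, Jun, Jul, Oct; column 3 is Jul.
Long rows with city=AE7, month=Jul: min(77.3, 52.4, -16.3) = -16.3.

-16.3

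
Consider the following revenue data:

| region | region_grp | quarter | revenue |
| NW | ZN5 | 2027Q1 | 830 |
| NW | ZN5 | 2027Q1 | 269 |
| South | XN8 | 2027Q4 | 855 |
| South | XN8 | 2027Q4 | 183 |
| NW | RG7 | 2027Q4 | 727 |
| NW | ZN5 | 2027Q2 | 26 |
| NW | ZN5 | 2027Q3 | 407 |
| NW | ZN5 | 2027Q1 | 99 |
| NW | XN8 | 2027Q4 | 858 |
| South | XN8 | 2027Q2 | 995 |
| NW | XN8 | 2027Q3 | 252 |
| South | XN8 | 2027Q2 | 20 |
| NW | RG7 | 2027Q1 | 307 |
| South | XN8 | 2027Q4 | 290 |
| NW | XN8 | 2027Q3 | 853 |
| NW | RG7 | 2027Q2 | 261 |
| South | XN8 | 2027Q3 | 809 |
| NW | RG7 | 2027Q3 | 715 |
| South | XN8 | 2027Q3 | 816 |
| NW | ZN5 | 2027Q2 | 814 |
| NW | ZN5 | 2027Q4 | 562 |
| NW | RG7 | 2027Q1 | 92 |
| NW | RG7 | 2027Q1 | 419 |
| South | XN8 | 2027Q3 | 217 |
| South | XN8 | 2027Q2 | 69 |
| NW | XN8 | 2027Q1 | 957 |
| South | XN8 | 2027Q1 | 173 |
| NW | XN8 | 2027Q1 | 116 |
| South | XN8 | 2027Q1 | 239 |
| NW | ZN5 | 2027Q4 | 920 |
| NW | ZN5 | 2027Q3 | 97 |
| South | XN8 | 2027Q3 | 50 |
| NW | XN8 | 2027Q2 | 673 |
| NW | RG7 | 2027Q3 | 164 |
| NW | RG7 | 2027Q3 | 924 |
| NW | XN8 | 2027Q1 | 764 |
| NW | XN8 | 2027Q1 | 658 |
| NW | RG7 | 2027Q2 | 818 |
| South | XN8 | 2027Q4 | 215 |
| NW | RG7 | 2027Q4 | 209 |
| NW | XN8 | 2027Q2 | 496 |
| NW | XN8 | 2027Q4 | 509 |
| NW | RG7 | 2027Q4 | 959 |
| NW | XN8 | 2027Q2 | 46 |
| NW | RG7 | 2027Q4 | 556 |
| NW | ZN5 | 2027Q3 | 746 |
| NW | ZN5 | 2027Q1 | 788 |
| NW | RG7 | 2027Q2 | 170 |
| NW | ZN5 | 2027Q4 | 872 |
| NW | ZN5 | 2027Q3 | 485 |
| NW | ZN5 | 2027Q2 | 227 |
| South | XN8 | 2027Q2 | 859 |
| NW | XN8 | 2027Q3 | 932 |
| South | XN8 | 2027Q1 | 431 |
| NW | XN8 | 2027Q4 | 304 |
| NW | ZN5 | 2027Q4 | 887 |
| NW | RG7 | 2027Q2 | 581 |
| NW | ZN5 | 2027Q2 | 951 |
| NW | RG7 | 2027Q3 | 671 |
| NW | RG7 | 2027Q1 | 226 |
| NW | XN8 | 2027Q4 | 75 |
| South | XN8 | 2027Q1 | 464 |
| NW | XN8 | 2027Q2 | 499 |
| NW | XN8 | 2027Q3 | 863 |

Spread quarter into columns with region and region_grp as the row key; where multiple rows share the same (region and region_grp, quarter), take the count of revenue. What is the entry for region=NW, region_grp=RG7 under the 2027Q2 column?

4

Rows with region=NW, region_grp=RG7 and quarter=2027Q2: revenue values are 261, 818, 170, 581.
4 rows match — count = 4.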